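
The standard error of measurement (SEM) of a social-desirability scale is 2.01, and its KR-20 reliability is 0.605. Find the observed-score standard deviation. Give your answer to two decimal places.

SD = 2.01 / √(1 − 0.605) ≈ 3.1981

3.20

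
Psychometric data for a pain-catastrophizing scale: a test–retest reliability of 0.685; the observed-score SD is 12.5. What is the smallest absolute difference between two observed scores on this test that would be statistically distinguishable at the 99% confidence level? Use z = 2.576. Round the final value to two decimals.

SEM = 12.500 * √(1 − 0.685) = 12.500 * √0.315 ≈ 12.500 * 0.561 ≈ 7.016
SE_diff = SEM * √2 ≈ 7.016 * 1.414 ≈ 9.922
Smallest detectable difference = 2.576*9.922 ≈ 25.558

25.56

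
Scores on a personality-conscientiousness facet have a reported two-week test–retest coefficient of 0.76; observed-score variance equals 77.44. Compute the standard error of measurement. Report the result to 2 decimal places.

4.31

σ = 77.44^(1/2) = 8.80000
SEM = 8.80000 × √(1 − 0.76000) = 8.80000 × √0.24000 ≈ 8.80000 × 0.48990 ≈ 4.31110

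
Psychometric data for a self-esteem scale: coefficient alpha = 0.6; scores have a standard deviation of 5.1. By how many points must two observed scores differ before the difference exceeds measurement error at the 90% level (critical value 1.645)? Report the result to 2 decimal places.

SEM = 5.100 · √(1 − 0.600) = 5.100 · √0.400 ≃ 5.100 · 0.632 ≃ 3.226
SE_diff = SEM · √2 ≃ 3.226 · 1.414 ≃ 4.562
Minimum reliable difference = 1.645 · SE_diff ≃ 1.645 · 4.562 ≃ 7.504

7.50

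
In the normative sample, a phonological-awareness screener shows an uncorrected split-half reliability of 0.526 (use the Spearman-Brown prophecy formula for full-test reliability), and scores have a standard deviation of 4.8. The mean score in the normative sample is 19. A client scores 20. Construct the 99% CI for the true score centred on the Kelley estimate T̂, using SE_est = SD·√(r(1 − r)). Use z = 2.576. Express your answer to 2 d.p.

[13.97, 25.41]

r_full = 2·0.526 / (1 + 0.526) ≈ 0.68938
T̂ = r·X + (1 − r)·M = 0.68938*20 + 0.31062*19 ≈ 13.78768 + 5.90170 ≈ 19.68938
SE_est = SD * √(r(1 − r)) = 4.80000 * √0.21413 ≈ 4.80000 * 0.46275 ≈ 2.22118
99% CI: 19.68938 ± 5.72176 ≈ (13.96762, 25.41114)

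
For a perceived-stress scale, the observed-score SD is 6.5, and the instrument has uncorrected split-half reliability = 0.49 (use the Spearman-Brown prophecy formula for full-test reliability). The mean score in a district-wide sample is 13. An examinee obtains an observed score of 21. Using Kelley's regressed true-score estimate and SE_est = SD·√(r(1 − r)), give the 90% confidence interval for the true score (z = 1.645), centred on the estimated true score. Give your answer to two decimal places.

Full-length reliability (Spearman-Brown) = 2(0.49)/(1+0.49) ≈ 0.65772
T̂ = 0.65772(21) + 0.34228(13) ≈ 18.26174
SE_est = SD · √(r(1 − r)) = 6.50000 · √0.22512 ≈ 6.50000 · 0.47447 ≈ 3.08408
CI = 18.26174 ± 1.645 · 3.08408 → [13.18844, 23.33505]

[13.19, 23.34]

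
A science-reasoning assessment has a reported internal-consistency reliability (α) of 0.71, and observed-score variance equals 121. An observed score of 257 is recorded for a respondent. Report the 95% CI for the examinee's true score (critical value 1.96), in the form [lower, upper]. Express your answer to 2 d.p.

σ = 121^(1/2) = 11.0000
SEM = 11.0000 · √(1 − 0.7100) = 11.0000 · √0.2900 ≈ 11.0000 · 0.5385 ≈ 5.9237
Half-width = 1.96·5.9237 ≈ 11.6104
CI = 257 ± 11.6104 → [245.3896, 268.6104]

[245.39, 268.61]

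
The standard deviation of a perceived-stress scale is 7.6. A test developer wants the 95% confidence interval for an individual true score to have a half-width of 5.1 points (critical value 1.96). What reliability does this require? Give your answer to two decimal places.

0.88

Required SEM = 5.1 / 1.96 ≃ 2.602
r = 1 − (SEM / SD)² = 1 − (2.602 / 7.6)² ≃ 1 − 0.117 ≃ 0.883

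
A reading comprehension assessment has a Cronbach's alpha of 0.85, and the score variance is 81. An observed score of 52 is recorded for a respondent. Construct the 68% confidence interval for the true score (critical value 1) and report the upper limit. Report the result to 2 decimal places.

σ = 81^(1/2) = 9.000
SEM = 9.000 · √(1 − 0.850) = 9.000 · √0.150 ≈ 9.000 · 0.387 ≈ 3.486
Half-width = 1·3.486 ≈ 3.486
Upper limit = 52 + 3.486 ≈ 55.486

55.49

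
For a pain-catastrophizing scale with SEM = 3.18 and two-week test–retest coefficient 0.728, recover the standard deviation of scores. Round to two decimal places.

6.10

σ = SEM·(1 − r)^(−1/2) ≃ 3.18*1.917 ≃ 6.097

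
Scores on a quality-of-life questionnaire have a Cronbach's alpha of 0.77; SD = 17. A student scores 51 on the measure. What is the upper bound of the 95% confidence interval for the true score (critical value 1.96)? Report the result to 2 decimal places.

SEM = 17.000 × √(1 − 0.770) = 17.000 × √0.230 ≃ 17.000 × 0.480 ≃ 8.153
Half-width = 1.96×8.153 ≃ 15.980
Upper limit = 51 + 15.980 ≃ 66.980

66.98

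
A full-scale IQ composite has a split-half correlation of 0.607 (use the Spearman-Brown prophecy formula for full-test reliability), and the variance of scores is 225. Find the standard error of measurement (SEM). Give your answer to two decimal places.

σ = 225^(1/2) = 15.0000
r_full = 2·0.607 / (1 + 0.607) ≃ 0.7554
SEM = 15.0000 * √(1 − 0.7554) = 15.0000 * √0.2446 ≃ 15.0000 * 0.4945 ≃ 7.4179

7.42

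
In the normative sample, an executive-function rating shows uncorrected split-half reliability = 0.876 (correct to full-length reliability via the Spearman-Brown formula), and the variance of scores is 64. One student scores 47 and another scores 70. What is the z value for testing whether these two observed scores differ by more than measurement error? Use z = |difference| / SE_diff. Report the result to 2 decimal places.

7.91

SD = √64 ≈ 8.0000
Spearman-Brown: r = 2(0.876) / (1 + 0.876) = 1.7520 / 1.8760 ≈ 0.9339
SEM = 8.0000 * √(1 − 0.9339) = 8.0000 * √0.0661 ≈ 8.0000 * 0.2571 ≈ 2.0568
SE_diff = SEM * √2 ≈ 2.0568 * 1.4142 ≈ 2.9087
z = 23 / 2.9087 ≈ 7.9073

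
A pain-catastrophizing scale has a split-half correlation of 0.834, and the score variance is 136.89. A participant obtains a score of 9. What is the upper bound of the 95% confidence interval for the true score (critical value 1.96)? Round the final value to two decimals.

SD = √136.89 ≈ 11.700
r_full = 2·0.834 / (1 + 0.834) ≈ 0.909
SEM = 11.700 × √(1 − 0.909) = 11.700 × √0.091 ≈ 11.700 × 0.301 ≈ 3.520
1.96 × SEM ≈ 6.899
Upper limit = 9 + 6.899 ≈ 15.899

15.90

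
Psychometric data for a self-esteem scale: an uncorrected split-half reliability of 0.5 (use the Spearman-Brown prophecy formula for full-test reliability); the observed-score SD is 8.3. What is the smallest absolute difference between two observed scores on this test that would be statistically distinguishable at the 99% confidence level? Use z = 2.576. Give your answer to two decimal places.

17.46

Spearman-Brown: r = 2(0.5) / (1 + 0.5) = 1.0000 / 1.5000 ≈ 0.6667
SEM = 8.3000·√(1 − 0.6667) ≈ 4.7920
SE_diff = √2 · SEM ≈ 6.7769
Smallest detectable difference = 2.576·6.7769 ≈ 17.4574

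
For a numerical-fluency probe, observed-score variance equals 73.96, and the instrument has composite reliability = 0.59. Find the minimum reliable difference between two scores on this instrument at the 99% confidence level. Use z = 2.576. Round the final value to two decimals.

SD = √73.96 ≃ 8.6000
SEM = 8.6000·√(1 − 0.5900) ≃ 5.5067
Standard error of the difference = 5.5067·√2 ≃ 7.7876
Minimum reliable difference = 2.576 · SE_diff ≃ 2.576 · 7.7876 ≃ 20.0609

20.06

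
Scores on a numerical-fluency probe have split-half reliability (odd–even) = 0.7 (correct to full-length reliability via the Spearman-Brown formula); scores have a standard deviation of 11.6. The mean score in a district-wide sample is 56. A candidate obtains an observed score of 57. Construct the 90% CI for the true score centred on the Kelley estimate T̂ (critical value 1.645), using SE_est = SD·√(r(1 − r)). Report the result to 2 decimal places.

[49.55, 64.10]

r_full = 2·0.7 / (1 + 0.7) ≃ 0.824
T̂ = r·X + (1 − r)·M = 0.824*57 + 0.176*56 ≃ 46.941 + 9.882 ≃ 56.824
SE_est = SD * √(r(1 − r)) = 11.600 * √0.145 ≃ 11.600 * 0.381 ≃ 4.422
CI = 56.824 ± 1.645 * 4.422 → [49.549, 64.098]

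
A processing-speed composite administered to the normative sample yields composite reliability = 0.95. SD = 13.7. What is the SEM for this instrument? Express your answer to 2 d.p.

The standard error of measurement is 13.70000*√(1 − 0.95000) ≈ 13.70000*0.22361 ≈ 3.06341.

3.06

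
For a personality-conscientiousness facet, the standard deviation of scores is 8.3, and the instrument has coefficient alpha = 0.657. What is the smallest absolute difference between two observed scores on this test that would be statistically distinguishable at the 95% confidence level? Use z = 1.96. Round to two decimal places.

13.47

SEM = 8.300 × √(1 − 0.657) = 8.300 × √0.343 ≈ 8.300 × 0.586 ≈ 4.861
SE_diff = SEM × √2 ≈ 4.861 × 1.414 ≈ 6.874
Minimum reliable difference = 1.96 × SE_diff ≈ 1.96 × 6.874 ≈ 13.474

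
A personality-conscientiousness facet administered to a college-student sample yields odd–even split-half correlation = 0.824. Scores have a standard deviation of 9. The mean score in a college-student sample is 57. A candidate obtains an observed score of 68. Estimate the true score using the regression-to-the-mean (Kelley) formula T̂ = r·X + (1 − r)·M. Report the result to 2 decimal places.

66.94

r_full = 2·0.824 / (1 + 0.824) ≃ 0.90351
Estimated true score = 0.90351×68 + (1 − 0.90351)×57 ≃ 66.93860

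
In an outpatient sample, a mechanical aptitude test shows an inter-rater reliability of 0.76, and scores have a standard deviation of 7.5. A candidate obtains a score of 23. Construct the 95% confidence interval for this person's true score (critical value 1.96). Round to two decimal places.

[15.80, 30.20]

SEM = 7.5000 * √(1 − 0.7600) = 7.5000 * √0.2400 ≈ 7.5000 * 0.4899 ≈ 3.6742
Half-width = 1.96*3.6742 ≈ 7.2015
CI = 23 ± 7.2015 → [15.7985, 30.2015]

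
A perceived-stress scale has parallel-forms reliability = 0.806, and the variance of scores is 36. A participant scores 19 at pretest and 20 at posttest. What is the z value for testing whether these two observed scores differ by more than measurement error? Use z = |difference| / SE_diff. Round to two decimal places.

0.27

SD = √36 = 6.0000
SEM = 6.0000 × √(1 − 0.8060) = 6.0000 × √0.1940 ≃ 6.0000 × 0.4405 ≃ 2.6427
SE_diff = SEM × √2 ≃ 2.6427 × 1.4142 ≃ 3.7374
z = |19 − 20| / 3.7374 = 1 / 3.7374 ≃ 0.2676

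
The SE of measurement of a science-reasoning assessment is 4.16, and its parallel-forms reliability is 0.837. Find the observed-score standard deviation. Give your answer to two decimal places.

10.30

SD = SEM / √(1 − r) = 4.16 / √0.16300 ≈ 4.16 / 0.40373 ≈ 10.30385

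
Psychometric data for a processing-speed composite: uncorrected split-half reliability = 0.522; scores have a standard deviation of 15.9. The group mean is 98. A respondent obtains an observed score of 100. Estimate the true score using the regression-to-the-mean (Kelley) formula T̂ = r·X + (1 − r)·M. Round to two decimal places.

Spearman-Brown: r = 2(0.522) / (1 + 0.522) = 1.044 / 1.522 ≈ 0.686
T̂ = r·X + (1 − r)·M = 0.686×100 + 0.314×98 ≈ 68.594 + 30.778 ≈ 99.372

99.37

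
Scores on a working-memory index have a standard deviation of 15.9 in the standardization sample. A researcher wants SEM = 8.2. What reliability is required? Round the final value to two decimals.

r = 1 − (SEM / SD)² = 1 − (8.2000 / 15.9)² ≃ 1 − 0.2660 ≃ 0.7340

0.73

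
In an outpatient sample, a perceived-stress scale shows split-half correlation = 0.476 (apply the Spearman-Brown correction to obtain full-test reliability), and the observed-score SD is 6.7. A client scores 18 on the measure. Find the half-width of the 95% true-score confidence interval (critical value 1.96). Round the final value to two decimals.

Spearman-Brown: r = 2(0.476) / (1 + 0.476) = 0.95200 / 1.47600 ≈ 0.64499
SEM = 6.70000*√(1 − 0.64499) ≈ 3.99206
Margin = 1.96 * 3.99206 ≈ 7.82444

7.82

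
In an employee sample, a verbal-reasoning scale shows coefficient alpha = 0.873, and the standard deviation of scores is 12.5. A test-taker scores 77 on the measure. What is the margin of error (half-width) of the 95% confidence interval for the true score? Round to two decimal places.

SEM = 12.5000·√(1 − 0.8730) ≈ 4.4546
1.96 · SEM ≈ 8.7311

8.73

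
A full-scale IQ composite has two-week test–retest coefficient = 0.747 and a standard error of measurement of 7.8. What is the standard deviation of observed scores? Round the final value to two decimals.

SD = 7.8 / √(1 − 0.747) ≈ 15.5072

15.51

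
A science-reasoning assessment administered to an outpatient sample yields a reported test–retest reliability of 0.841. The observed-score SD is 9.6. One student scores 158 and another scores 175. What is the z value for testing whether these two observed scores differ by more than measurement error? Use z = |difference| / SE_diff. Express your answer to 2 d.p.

SEM = 9.600×√(1 − 0.841) ≃ 3.828
Standard error of the difference = 3.828·√2 ≃ 5.414
z = |158 − 175| / 5.414 = 17 / 5.414 ≃ 3.140

3.14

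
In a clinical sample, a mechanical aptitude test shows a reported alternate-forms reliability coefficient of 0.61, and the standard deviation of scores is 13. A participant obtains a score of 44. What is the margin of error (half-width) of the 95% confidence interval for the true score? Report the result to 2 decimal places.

The standard error of measurement is 13.0000×√(1 − 0.6100) ≈ 13.0000×0.6245 ≈ 8.1185.
Margin = 1.96 × 8.1185 ≈ 15.9123

15.91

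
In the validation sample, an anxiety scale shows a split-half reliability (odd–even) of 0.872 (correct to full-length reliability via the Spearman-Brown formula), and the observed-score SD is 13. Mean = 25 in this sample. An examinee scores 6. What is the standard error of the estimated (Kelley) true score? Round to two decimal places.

r_full = 2·0.872 / (1 + 0.872) ≈ 0.9316
SE_est = 13.0000*√(0.9316*0.0684) ≈ 3.2811

3.28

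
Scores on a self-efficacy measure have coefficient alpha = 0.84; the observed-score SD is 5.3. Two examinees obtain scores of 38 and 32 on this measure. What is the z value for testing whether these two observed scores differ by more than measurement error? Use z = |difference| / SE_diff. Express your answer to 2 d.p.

2.00

SEM = 5.3000 × √(1 − 0.8400) = 5.3000 × √0.1600 ≈ 5.3000 × 0.4000 ≈ 2.1200
SE_diff = SEM × √2 ≈ 2.1200 × 1.4142 ≈ 2.9981
z = |38 − 32| / 2.9981 = 6 / 2.9981 ≈ 2.0012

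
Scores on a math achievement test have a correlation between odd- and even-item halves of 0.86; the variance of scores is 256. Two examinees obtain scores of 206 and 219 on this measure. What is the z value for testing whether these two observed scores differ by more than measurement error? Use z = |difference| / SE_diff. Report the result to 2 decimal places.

2.09

SD = √256 ≈ 16.00000
r_full = 2·0.86 / (1 + 0.86) ≈ 0.92473
The standard error of measurement is 16.00000*√(1 − 0.92473) ≈ 16.00000*0.27435 ≈ 4.38963.
Standard error of the difference = 4.38963·√2 ≈ 6.20787
z = 13 / 6.20787 ≈ 2.09412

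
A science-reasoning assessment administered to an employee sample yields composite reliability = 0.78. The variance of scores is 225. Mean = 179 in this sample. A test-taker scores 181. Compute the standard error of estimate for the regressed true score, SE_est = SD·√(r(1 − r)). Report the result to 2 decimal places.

σ = 225^(1/2) = 15.000
SE_est = SD * √(r(1 − r)) = 15.000 * √0.172 ≈ 15.000 * 0.414 ≈ 6.214

6.21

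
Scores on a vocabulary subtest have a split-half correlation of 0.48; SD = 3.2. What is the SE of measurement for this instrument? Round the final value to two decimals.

1.90

Spearman-Brown: r = 2(0.48) / (1 + 0.48) = 0.96000 / 1.48000 ≈ 0.64865
The standard error of measurement is 3.20000*√(1 − 0.64865) ≈ 3.20000*0.59275 ≈ 1.89680.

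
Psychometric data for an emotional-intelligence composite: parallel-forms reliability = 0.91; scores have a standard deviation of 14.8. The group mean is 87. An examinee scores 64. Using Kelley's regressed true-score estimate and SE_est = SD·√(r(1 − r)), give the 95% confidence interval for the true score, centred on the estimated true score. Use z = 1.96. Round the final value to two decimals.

T̂ = r·X + (1 − r)·M = 0.910*64 + 0.090*87 = 58.240 + 7.830 ≃ 66.070
SE_est = SD * √(r(1 − r)) = 14.800 * √0.082 ≃ 14.800 * 0.286 ≃ 4.235
CI = 66.070 ± 1.96 * 4.235 → [57.768, 74.372]

[57.77, 74.37]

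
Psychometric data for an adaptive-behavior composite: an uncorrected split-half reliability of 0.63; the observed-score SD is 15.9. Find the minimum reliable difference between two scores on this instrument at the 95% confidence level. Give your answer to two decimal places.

Full-length reliability (Spearman-Brown) = 2(0.63)/(1+0.63) ≃ 0.773
SEM = 15.900·√(1 − 0.773) ≃ 7.575
SE_diff = √2 · SEM ≃ 10.713
Minimum reliable difference = 1.96 · SE_diff ≃ 1.96 · 10.713 ≃ 20.998

21.00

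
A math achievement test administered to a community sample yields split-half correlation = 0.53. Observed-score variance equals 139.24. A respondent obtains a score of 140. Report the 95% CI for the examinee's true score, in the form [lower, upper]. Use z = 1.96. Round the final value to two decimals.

SD = √139.24 ≈ 11.800
Spearman-Brown: r = 2(0.53) / (1 + 0.53) = 1.060 / 1.530 ≈ 0.693
SEM = 11.800 * √(1 − 0.693) = 11.800 * √0.307 ≈ 11.800 * 0.554 ≈ 6.540
Half-width = 1.96*6.540 ≈ 12.819
95% CI: 140 ± 12.819 = [127.181, 152.819]

[127.18, 152.82]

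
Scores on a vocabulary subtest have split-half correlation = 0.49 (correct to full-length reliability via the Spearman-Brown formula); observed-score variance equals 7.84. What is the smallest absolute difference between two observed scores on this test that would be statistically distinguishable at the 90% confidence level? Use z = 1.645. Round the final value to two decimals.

SD = √7.84 ≃ 2.8000
r_full = 2·0.49 / (1 + 0.49) ≃ 0.6577
SEM = 2.8000·√(1 − 0.6577) ≃ 1.6381
SE_diff = SEM · √2 ≃ 1.6381 · 1.4142 ≃ 2.3167
Minimum reliable difference = 1.645 · SE_diff ≃ 1.645 · 2.3167 ≃ 3.8109

3.81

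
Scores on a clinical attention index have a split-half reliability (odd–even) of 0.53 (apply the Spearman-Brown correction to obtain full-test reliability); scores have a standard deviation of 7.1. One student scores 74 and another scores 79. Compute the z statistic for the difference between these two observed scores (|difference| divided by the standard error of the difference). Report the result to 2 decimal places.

0.90

Spearman-Brown: r = 2(0.53) / (1 + 0.53) = 1.0600 / 1.5300 ≃ 0.6928
SEM = 7.1000×√(1 − 0.6928) ≃ 3.9352
Standard error of the difference = 3.9352·√2 ≃ 5.5651
z = |74 − 79| / 5.5651 = 5 / 5.5651 ≃ 0.8984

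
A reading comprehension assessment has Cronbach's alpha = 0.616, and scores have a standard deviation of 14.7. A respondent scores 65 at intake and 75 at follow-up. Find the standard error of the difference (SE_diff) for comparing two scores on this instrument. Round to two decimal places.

12.88

SEM = 14.700·√(1 − 0.616) ≈ 9.109
SE_diff = √2 · SEM ≈ 12.882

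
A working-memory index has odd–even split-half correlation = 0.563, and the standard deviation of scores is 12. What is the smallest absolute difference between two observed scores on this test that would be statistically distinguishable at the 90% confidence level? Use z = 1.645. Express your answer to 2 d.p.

Full-length reliability (Spearman-Brown) = 2(0.563)/(1+0.563) ≃ 0.720
SEM = 12.000 * √(1 − 0.720) = 12.000 * √0.280 ≃ 12.000 * 0.529 ≃ 6.345
Standard error of the difference = 6.345·√2 ≃ 8.973
Minimum reliable difference = 1.645 * SE_diff ≃ 1.645 * 8.973 ≃ 14.761

14.76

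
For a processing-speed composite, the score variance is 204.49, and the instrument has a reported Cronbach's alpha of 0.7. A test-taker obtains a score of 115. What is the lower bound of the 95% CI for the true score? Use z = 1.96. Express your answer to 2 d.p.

99.65

SD = √204.49 ≈ 14.300
SEM = 14.300·√(1 − 0.700) ≈ 7.832
1.96 · SEM ≈ 15.352
Lower bound: 115 − 15.352 = 99.648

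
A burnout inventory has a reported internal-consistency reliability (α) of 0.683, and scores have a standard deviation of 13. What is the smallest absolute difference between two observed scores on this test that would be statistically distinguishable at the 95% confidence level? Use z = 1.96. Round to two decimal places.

SEM = 13.000 · √(1 − 0.683) = 13.000 · √0.317 ≈ 13.000 · 0.563 ≈ 7.319
SE_diff = √2 · SEM ≈ 10.351
Smallest detectable difference = 1.96·10.351 ≈ 20.288

20.29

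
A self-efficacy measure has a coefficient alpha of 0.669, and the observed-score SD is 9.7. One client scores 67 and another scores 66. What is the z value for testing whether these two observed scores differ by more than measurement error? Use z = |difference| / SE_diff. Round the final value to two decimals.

SEM = 9.7000 * √(1 − 0.6690) = 9.7000 * √0.3310 ≃ 9.7000 * 0.5753 ≃ 5.5807
SE_diff = √2 * SEM ≃ 7.8922
z = 1 / 7.8922 ≃ 0.1267

0.13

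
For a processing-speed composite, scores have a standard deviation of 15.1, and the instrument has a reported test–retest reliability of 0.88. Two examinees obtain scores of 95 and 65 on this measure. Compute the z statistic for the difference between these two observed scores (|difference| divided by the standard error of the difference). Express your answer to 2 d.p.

SEM = 15.10000 × √(1 − 0.88000) = 15.10000 × √0.12000 ≈ 15.10000 × 0.34641 ≈ 5.23079
SE_diff = SEM × √2 ≈ 5.23079 × 1.41421 ≈ 7.39746
z = 30 / 7.39746 ≈ 4.05545

4.06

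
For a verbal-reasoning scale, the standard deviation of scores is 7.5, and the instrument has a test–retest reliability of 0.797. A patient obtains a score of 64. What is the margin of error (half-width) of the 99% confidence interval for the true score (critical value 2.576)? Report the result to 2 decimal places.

SEM = 7.5000 * √(1 − 0.7970) = 7.5000 * √0.2030 ≈ 7.5000 * 0.4506 ≈ 3.3792
2.576 * SEM ≈ 8.7047

8.70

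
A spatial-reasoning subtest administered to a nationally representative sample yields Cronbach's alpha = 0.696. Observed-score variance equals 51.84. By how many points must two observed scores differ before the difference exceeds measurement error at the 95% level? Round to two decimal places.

SD = √51.84 = 7.200
SEM = 7.200 * √(1 − 0.696) = 7.200 * √0.304 ≃ 7.200 * 0.551 ≃ 3.970
SE_diff = √2 * SEM ≃ 5.614
Smallest detectable difference = 1.96*5.614 ≃ 11.004

11.00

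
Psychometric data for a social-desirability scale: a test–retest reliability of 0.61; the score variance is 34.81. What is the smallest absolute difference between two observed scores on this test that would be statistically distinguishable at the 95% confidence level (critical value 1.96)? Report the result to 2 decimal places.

SD = √34.81 = 5.900
SEM = 5.900×√(1 − 0.610) ≈ 3.685
SE_diff = SEM × √2 ≈ 3.685 × 1.414 ≈ 5.211
Smallest detectable difference = 1.96×5.211 ≈ 10.213

10.21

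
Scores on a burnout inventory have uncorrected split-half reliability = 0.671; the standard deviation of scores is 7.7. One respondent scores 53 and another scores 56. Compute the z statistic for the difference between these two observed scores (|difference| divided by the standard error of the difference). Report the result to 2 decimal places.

Spearman-Brown: r = 2(0.671) / (1 + 0.671) = 1.342 / 1.671 ≈ 0.803
SEM = 7.700 · √(1 − 0.803) = 7.700 · √0.197 ≈ 7.700 · 0.444 ≈ 3.417
Standard error of the difference = 3.417·√2 ≈ 4.832
z = 3 / 4.832 ≈ 0.621

0.62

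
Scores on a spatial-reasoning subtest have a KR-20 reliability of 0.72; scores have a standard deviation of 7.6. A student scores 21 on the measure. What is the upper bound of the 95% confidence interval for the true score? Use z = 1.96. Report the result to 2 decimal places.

SEM = 7.600 * √(1 − 0.720) = 7.600 * √0.280 ≈ 7.600 * 0.529 ≈ 4.022
1.96 * SEM ≈ 7.882
Upper bound: 21 + 7.882 = 28.882

28.88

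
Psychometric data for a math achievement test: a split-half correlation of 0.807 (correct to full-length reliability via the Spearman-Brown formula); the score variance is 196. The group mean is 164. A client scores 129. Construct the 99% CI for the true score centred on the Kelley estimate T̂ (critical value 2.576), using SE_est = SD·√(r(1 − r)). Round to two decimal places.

[121.60, 143.88]

σ = 196^(1/2) = 14.0000
r_full = 2·0.807 / (1 + 0.807) ≃ 0.8932
Estimated true score = 0.8932*129 + (1 − 0.8932)*164 ≃ 132.7382
SE_est = 14.0000·√[r(1 − r)] ≃ 4.3241
99% CI: 132.7382 ± 11.1390 ≃ (121.5992, 143.8772)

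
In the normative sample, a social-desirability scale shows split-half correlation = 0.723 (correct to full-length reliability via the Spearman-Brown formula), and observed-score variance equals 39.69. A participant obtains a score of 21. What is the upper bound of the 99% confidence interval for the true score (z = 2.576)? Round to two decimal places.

σ = 39.69^(1/2) = 6.3000
Full-length reliability (Spearman-Brown) = 2(0.723)/(1+0.723) ≃ 0.8392
SEM = 6.3000 × √(1 − 0.8392) = 6.3000 × √0.1608 ≃ 6.3000 × 0.4010 ≃ 2.5260
2.576 × SEM ≃ 6.5070
Upper limit = 21 + 6.5070 ≃ 27.5070

27.51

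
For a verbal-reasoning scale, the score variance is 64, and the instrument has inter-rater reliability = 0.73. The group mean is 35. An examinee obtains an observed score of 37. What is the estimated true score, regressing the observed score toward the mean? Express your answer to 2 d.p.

36.46

Estimated true score = 0.7300·37 + (1 − 0.7300)·35 ≈ 36.4600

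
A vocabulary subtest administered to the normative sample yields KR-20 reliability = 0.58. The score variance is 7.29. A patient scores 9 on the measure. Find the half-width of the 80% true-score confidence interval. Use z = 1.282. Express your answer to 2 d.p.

SD = √7.29 = 2.700
SEM = 2.700·√(1 − 0.580) ≃ 1.750
1.282 · SEM ≃ 2.243

2.24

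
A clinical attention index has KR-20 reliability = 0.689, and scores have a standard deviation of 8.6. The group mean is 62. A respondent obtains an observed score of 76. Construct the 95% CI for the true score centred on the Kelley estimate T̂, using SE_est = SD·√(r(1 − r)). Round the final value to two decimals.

T̂ = r·X + (1 − r)·M = 0.68900×76 + 0.31100×62 = 52.36400 + 19.28200 ≈ 71.64600
SE_est = SD × √(r(1 − r)) = 8.60000 × √0.21428 ≈ 8.60000 × 0.46290 ≈ 3.98096
CI = 71.64600 ± 1.96 × 3.98096 → [63.84331, 79.44869]

[63.84, 79.45]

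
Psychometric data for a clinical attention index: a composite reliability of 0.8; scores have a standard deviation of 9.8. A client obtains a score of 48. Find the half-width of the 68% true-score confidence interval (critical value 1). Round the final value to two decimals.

4.38

SEM = 9.8000×√(1 − 0.8000) ≈ 4.3827
1 × SEM ≈ 4.3827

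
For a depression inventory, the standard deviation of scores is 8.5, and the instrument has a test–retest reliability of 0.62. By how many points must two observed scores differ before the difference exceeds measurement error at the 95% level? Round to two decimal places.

14.52

SEM = 8.5000×√(1 − 0.6200) ≈ 5.2398
Standard error of the difference = 5.2398·√2 ≈ 7.4101
Smallest detectable difference = 1.96×7.4101 ≈ 14.5239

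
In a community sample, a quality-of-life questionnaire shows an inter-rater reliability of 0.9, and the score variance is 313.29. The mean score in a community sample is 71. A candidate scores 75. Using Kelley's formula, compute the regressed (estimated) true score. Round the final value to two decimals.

Estimated true score = 0.900·75 + (1 − 0.900)·71 ≈ 74.600

74.60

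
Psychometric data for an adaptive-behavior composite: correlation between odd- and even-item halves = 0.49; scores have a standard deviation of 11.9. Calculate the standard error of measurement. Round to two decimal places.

6.96

Full-length reliability (Spearman-Brown) = 2(0.49)/(1+0.49) ≈ 0.6577
SEM = 11.9000*√(1 − 0.6577) ≈ 6.9621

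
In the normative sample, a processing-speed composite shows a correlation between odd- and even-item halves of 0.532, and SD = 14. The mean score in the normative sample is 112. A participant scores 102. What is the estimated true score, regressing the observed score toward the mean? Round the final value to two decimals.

Spearman-Brown: r = 2(0.532) / (1 + 0.532) = 1.06400 / 1.53200 ≈ 0.69452
Estimated true score = 0.69452*102 + (1 − 0.69452)*112 ≈ 105.05483

105.05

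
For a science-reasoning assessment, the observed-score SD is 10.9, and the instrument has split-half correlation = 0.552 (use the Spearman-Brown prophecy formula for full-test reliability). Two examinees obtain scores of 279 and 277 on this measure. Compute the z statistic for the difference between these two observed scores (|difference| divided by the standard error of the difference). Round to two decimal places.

r_full = 2·0.552 / (1 + 0.552) ≃ 0.7113
The standard error of measurement is 10.9000×√(1 − 0.7113) ≃ 10.9000×0.5373 ≃ 5.8563.
Standard error of the difference = 5.8563·√2 ≃ 8.2820
z = |279 − 277| / 8.2820 = 2 / 8.2820 ≃ 0.2415

0.24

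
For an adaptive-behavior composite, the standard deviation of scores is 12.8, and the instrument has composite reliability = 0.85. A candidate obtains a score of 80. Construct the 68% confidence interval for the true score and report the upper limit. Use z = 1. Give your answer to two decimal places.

84.96

SEM = 12.800 · √(1 − 0.850) = 12.800 · √0.150 ≈ 12.800 · 0.387 ≈ 4.957
Margin = 1 · 4.957 ≈ 4.957
Upper bound: 80 + 4.957 = 84.957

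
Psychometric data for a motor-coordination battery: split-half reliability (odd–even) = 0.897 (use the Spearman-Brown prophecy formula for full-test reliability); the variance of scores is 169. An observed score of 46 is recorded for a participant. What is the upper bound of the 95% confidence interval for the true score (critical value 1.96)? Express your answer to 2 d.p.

SD = √169 = 13.0000
Full-length reliability (Spearman-Brown) = 2(0.897)/(1+0.897) ≈ 0.9457
SEM = 13.0000*√(1 − 0.9457) ≈ 3.0292
1.96 * SEM ≈ 5.9372
Upper limit = 46 + 5.9372 ≈ 51.9372

51.94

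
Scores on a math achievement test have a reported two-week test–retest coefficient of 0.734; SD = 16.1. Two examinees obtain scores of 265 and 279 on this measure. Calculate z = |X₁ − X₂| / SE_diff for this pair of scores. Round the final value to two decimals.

1.19

SEM = 16.10000 × √(1 − 0.73400) = 16.10000 × √0.26600 ≃ 16.10000 × 0.51575 ≃ 8.30361
Standard error of the difference = 8.30361·√2 ≃ 11.74307
z = |265 − 279| / 11.74307 = 14 / 11.74307 ≃ 1.19219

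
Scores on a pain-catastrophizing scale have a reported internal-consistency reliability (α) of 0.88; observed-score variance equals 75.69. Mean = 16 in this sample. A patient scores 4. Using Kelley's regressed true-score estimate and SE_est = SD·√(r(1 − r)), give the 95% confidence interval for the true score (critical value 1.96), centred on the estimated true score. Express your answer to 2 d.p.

SD = √75.69 ≃ 8.700
T̂ = 0.880(4) + 0.120(16) ≃ 5.440
SE_est = SD × √(r(1 − r)) = 8.700 × √0.106 ≃ 8.700 × 0.325 ≃ 2.827
95% CI: 5.440 ± 5.541 ≃ (-0.101, 10.981)

[-0.10, 10.98]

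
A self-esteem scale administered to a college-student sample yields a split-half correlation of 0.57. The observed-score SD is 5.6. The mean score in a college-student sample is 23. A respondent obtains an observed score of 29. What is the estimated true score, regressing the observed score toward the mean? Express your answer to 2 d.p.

27.36

Spearman-Brown: r = 2(0.57) / (1 + 0.57) = 1.140 / 1.570 ≃ 0.726
Estimated true score = 0.726·29 + (1 − 0.726)·23 ≃ 27.357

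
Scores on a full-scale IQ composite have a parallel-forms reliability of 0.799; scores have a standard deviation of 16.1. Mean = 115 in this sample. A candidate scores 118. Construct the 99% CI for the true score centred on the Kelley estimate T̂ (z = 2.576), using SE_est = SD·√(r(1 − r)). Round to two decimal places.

[100.78, 134.02]

Estimated true score = 0.79900*118 + (1 − 0.79900)*115 ≃ 117.39700
SE_est = 16.10000·√[r(1 − r)] ≃ 6.45204
99% CI: 117.39700 ± 16.62046 ≃ (100.77654, 134.01746)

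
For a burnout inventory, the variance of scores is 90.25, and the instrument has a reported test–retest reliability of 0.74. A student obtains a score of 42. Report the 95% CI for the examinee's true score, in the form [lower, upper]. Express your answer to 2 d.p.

σ = 90.25^(1/2) = 9.5000
SEM = 9.5000 * √(1 − 0.7400) = 9.5000 * √0.2600 ≈ 9.5000 * 0.5099 ≈ 4.8441
1.96 * SEM ≈ 9.4944
CI = 42 ± 9.4944 → [32.5056, 51.4944]

[32.51, 51.49]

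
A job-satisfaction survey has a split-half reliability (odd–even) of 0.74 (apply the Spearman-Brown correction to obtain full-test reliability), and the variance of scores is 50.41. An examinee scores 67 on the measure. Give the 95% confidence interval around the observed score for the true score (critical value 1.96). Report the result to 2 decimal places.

σ = 50.41^(1/2) = 7.100
Full-length reliability (Spearman-Brown) = 2(0.74)/(1+0.74) ≈ 0.851
SEM = 7.100 * √(1 − 0.851) = 7.100 * √0.149 ≈ 7.100 * 0.387 ≈ 2.745
Half-width = 1.96*2.745 ≈ 5.379
95% CI: 67 ± 5.379 = [61.621, 72.379]

[61.62, 72.38]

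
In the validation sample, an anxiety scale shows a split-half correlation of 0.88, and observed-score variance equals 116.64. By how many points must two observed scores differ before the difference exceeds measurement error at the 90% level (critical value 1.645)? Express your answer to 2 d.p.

6.35

SD = √116.64 ≈ 10.80000
r_full = 2·0.88 / (1 + 0.88) ≈ 0.93617
SEM = 10.80000·√(1 − 0.93617) ≈ 2.72857
Standard error of the difference = 2.72857·√2 ≈ 3.85878
Minimum reliable difference = 1.645 · SE_diff ≈ 1.645 · 3.85878 ≈ 6.34770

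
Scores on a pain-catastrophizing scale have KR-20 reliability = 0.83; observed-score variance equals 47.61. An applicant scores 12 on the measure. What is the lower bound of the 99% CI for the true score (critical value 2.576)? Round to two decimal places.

SD = √47.61 = 6.9000
SEM = 6.9000 * √(1 − 0.8300) = 6.9000 * √0.1700 ≃ 6.9000 * 0.4123 ≃ 2.8449
2.576 * SEM ≃ 7.3286
Lower limit = 12 − 7.3286 ≃ 4.6714

4.67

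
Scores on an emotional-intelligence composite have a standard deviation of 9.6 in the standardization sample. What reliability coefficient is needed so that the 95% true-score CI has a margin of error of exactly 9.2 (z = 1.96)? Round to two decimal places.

0.76

Required SEM = 9.2 / 1.96 ≈ 4.694
r = 1 − (4.694/9.6)² ≈ 1 − 0.239 ≈ 0.761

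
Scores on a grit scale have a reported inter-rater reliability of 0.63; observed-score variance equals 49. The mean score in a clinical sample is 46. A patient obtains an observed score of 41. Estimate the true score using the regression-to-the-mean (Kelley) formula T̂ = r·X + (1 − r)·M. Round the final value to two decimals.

T̂ = r·X + (1 − r)·M = 0.63000·41 + 0.37000·46 = 25.83000 + 17.02000 ≈ 42.85000

42.85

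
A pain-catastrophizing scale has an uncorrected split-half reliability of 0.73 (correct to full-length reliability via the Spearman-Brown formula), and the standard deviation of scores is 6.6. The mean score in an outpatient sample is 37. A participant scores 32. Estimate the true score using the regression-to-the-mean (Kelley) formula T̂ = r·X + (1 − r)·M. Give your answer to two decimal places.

32.78

Spearman-Brown: r = 2(0.73) / (1 + 0.73) = 1.460 / 1.730 ≈ 0.844
T̂ = r·X + (1 − r)·M = 0.844×32 + 0.156×37 ≈ 27.006 + 5.775 ≈ 32.780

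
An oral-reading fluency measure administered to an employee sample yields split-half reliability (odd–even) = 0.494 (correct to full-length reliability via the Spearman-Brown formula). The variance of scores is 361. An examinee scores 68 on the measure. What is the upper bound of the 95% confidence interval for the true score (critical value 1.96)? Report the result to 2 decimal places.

89.67

SD = √361 = 19.00000
Full-length reliability (Spearman-Brown) = 2(0.494)/(1+0.494) ≈ 0.66131
SEM = 19.00000 × √(1 − 0.66131) = 19.00000 × √0.33869 ≈ 19.00000 × 0.58197 ≈ 11.05741
1.96 × SEM ≈ 21.67253
Upper bound: 68 + 21.67253 = 89.67253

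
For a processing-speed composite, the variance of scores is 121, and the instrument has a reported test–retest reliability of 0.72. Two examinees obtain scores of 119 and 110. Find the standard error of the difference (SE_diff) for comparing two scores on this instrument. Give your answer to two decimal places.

8.23

SD = √121 ≈ 11.0000
The standard error of measurement is 11.0000×√(1 − 0.7200) ≈ 11.0000×0.5292 ≈ 5.8207.
SE_diff = √2 × SEM ≈ 8.2316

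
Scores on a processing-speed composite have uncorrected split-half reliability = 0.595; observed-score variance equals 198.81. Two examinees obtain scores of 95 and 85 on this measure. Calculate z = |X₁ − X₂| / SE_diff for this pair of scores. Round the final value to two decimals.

1.00

SD = √198.81 ≃ 14.100
r_full = 2·0.595 / (1 + 0.595) ≃ 0.746
The standard error of measurement is 14.100*√(1 − 0.746) ≃ 14.100*0.504 ≃ 7.105.
SE_diff = √2 * SEM ≃ 10.048
z = |95 − 85| / 10.048 = 10 / 10.048 ≃ 0.995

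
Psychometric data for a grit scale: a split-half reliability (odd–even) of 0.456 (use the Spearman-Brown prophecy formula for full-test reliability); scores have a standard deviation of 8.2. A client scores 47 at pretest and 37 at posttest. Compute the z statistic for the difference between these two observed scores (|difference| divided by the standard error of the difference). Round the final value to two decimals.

1.41

Full-length reliability (Spearman-Brown) = 2(0.456)/(1+0.456) ≈ 0.6264
SEM = 8.2000 · √(1 − 0.6264) = 8.2000 · √0.3736 ≈ 8.2000 · 0.6112 ≈ 5.0122
Standard error of the difference = 5.0122·√2 ≈ 7.0884
z = |47 − 37| / 7.0884 = 10 / 7.0884 ≈ 1.4108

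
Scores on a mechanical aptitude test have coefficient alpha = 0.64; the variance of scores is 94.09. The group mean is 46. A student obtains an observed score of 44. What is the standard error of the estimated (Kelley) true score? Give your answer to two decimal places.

4.66

σ = 94.09^(1/2) = 9.700
SE_est = SD × √(r(1 − r)) = 9.700 × √0.230 ≃ 9.700 × 0.480 ≃ 4.656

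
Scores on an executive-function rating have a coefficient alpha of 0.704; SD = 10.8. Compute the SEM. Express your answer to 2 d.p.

5.88

The standard error of measurement is 10.800*√(1 − 0.704) ≈ 10.800*0.544 ≈ 5.876.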